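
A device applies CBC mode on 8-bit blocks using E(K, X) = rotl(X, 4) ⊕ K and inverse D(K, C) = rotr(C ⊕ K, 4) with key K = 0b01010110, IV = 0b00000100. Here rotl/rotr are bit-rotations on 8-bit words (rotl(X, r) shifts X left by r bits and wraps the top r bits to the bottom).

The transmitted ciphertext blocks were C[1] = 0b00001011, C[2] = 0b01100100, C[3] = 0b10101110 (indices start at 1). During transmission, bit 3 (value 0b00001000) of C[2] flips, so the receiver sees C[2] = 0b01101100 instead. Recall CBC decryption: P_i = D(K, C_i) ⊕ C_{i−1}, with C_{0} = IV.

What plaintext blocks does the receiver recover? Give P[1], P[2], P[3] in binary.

Only C[2] changed, to 0b01101100. In CBC, a change in C_i garbles P_i and flips the same bit in P_{i+1}. Decrypting the received ciphertext:
P[1]: D(K, 0b00001011) = 0b11010101; 0b11010101 ⊕ 0b00000100 = 0b11010001.
P[2]: D(K, 0b01101100) = 0b10100011; 0b10100011 ⊕ 0b00001011 = 0b10101000.
P[3]: D(K, 0b10101110) = 0b10001111; 0b10001111 ⊕ 0b01101100 = 0b11100011.
Blocks that differ from the original plaintext: P[2], P[3].

P[1] = 0b11010001, P[2] = 0b10101000, P[3] = 0b11100011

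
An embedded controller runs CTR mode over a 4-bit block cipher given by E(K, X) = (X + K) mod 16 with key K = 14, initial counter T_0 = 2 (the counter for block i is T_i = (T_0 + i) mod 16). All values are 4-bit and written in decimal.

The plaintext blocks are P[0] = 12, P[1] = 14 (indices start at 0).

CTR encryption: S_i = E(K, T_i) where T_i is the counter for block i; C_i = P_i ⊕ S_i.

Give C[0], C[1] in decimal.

C[0]: T = 2, S = E(K, T) = 0; 12 ⊕ 0 = 12.
C[1]: T = 3, S = E(K, T) = 1; 14 ⊕ 1 = 15.

C[0] = 12, C[1] = 15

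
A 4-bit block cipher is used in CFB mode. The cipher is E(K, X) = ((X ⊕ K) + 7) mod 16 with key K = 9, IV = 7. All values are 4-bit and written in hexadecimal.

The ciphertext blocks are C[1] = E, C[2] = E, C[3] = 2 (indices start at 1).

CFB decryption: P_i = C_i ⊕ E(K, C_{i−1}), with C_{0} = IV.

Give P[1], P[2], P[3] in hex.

P[1] = B, P[2] = 0, P[3] = C

P[1]: E(K, 7) = 5; E ⊕ 5 = B.
P[2]: E(K, E) = E; E ⊕ E = 0.
P[3]: E(K, E) = E; 2 ⊕ E = C.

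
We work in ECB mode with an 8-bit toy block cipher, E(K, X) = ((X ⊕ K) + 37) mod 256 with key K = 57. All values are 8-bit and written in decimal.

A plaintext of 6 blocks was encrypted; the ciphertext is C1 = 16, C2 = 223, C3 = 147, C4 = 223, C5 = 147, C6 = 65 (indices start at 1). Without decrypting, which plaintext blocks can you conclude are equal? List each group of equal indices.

ECB encrypts each block independently with the same key, so equal ciphertext blocks imply equal plaintext blocks.
C2 = C4 = 223, so P2 = P4.
C3 = C5 = 147, so P3 = P5.

P2 = P4; P3 = P5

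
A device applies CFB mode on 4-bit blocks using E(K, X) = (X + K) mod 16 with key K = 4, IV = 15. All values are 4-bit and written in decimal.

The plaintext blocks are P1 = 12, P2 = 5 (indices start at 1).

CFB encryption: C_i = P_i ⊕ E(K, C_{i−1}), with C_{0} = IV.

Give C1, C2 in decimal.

C1 = 15, C2 = 6

C1: E(K, 15) = 3; 12 ⊕ 3 = 15.
C2: E(K, 15) = 3; 5 ⊕ 3 = 6.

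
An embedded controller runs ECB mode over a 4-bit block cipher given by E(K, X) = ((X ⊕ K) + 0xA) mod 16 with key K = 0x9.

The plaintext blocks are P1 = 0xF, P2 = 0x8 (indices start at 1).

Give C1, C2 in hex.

C1 = 0x0, C2 = 0xB

ECB encryption: C_i = E(K, P_i).
C1: E(K, 0xF) = 0x0.
C2: E(K, 0x8) = 0xB.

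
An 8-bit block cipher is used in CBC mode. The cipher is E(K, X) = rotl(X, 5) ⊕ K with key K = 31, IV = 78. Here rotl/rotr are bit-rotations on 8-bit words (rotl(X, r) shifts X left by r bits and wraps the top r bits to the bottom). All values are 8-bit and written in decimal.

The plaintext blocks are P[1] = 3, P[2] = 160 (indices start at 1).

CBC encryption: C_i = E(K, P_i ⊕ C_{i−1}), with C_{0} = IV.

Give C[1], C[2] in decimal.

C[1]: P[1] ⊕ 78 = 77; E(K, 77) = 182.
C[2]: P[2] ⊕ 182 = 22; E(K, 22) = 221.

C[1] = 182, C[2] = 221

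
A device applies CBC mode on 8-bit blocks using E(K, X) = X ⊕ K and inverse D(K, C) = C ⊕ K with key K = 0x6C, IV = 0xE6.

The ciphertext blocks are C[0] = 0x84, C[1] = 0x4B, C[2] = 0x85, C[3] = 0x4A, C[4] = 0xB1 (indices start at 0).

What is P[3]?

CBC decryption: P_i = D(K, C_i) ⊕ C_{i−1}, with C_{−1} = IV.
P[3]: D(K, 0x4A) = 0x26; 0x26 ⊕ 0x85 = 0xA3.

P[3] = 0xA3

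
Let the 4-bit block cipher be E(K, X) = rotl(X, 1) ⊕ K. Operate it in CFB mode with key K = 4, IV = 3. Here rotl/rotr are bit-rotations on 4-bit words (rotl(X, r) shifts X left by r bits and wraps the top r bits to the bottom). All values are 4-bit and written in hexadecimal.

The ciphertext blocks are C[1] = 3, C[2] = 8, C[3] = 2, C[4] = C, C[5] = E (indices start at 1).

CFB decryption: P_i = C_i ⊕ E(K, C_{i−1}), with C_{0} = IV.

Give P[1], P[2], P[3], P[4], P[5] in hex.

P[1] = 1, P[2] = A, P[3] = 7, P[4] = C, P[5] = 3

P[1]: E(K, 3) = 2; 3 ⊕ 2 = 1.
P[2]: E(K, 3) = 2; 8 ⊕ 2 = A.
P[3]: E(K, 8) = 5; 2 ⊕ 5 = 7.
P[4]: E(K, 2) = 0; C ⊕ 0 = C.
P[5]: E(K, C) = D; E ⊕ D = 3.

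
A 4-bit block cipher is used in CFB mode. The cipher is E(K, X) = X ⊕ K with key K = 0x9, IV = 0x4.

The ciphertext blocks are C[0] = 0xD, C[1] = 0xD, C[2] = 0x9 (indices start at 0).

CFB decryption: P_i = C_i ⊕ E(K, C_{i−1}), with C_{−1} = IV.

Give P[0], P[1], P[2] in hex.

P[0]: E(K, 0x4) = 0xD; 0xD ⊕ 0xD = 0x0.
P[1]: E(K, 0xD) = 0x4; 0xD ⊕ 0x4 = 0x9.
P[2]: E(K, 0xD) = 0x4; 0x9 ⊕ 0x4 = 0xD.

P[0] = 0x0, P[1] = 0x9, P[2] = 0xD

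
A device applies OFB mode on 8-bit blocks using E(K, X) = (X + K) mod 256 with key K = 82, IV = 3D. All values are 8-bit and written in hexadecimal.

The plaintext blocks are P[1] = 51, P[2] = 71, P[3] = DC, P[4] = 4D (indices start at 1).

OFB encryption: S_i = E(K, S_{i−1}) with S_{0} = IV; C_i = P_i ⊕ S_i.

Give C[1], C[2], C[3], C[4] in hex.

C[1]: S = E(K, 3D) = BF; 51 ⊕ BF = EE.
C[2]: S = E(K, BF) = 41; 71 ⊕ 41 = 30.
C[3]: S = E(K, 41) = C3; DC ⊕ C3 = 1F.
C[4]: S = E(K, C3) = 45; 4D ⊕ 45 = 08.

C[1] = EE, C[2] = 30, C[3] = 1F, C[4] = 08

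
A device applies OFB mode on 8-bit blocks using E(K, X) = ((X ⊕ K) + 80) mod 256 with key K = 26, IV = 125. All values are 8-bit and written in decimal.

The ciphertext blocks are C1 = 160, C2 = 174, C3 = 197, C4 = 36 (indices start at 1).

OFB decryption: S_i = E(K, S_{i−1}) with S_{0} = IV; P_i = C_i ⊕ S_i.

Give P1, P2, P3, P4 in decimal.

P1: S = E(K, 125) = 183; 160 ⊕ 183 = 23.
P2: S = E(K, 183) = 253; 174 ⊕ 253 = 83.
P3: S = E(K, 253) = 55; 197 ⊕ 55 = 242.
P4: S = E(K, 55) = 125; 36 ⊕ 125 = 89.

P1 = 23, P2 = 83, P3 = 242, P4 = 89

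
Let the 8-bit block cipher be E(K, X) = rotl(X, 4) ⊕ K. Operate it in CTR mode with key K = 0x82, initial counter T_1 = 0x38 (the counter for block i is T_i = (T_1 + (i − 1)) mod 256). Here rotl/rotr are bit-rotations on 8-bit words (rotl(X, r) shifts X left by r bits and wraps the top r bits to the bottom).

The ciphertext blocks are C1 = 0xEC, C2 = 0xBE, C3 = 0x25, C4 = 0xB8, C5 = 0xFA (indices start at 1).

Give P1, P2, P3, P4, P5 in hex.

P1 = 0xED, P2 = 0xAF, P3 = 0x04, P4 = 0x89, P5 = 0xBB

CTR decryption: S_i = E(K, T_i) where T_i is the counter for block i; P_i = C_i ⊕ S_i.
P1: T = 0x38, S = E(K, T) = 0x01; 0xEC ⊕ 0x01 = 0xED.
P2: T = 0x39, S = E(K, T) = 0x11; 0xBE ⊕ 0x11 = 0xAF.
P3: T = 0x3A, S = E(K, T) = 0x21; 0x25 ⊕ 0x21 = 0x04.
P4: T = 0x3B, S = E(K, T) = 0x31; 0xB8 ⊕ 0x31 = 0x89.
P5: T = 0x3C, S = E(K, T) = 0x41; 0xFA ⊕ 0x41 = 0xBB.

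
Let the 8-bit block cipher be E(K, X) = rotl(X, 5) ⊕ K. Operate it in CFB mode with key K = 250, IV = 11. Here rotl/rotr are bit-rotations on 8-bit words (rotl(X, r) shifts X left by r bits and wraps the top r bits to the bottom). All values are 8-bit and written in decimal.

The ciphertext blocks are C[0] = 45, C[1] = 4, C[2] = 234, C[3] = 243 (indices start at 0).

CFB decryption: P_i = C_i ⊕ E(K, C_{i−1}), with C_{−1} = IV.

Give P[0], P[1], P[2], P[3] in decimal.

P[0] = 182, P[1] = 91, P[2] = 144, P[3] = 84

P[0]: E(K, 11) = 155; 45 ⊕ 155 = 182.
P[1]: E(K, 45) = 95; 4 ⊕ 95 = 91.
P[2]: E(K, 4) = 122; 234 ⊕ 122 = 144.
P[3]: E(K, 234) = 167; 243 ⊕ 167 = 84.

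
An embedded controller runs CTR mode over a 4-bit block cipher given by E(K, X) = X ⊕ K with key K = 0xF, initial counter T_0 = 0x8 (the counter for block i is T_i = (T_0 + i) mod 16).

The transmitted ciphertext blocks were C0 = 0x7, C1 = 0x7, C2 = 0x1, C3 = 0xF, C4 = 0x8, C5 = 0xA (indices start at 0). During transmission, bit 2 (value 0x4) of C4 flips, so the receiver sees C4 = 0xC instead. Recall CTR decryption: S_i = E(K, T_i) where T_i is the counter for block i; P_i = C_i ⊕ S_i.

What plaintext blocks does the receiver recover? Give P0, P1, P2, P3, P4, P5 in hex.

P0 = 0x0, P1 = 0x1, P2 = 0x4, P3 = 0xB, P4 = 0xF, P5 = 0x8

Only C4 changed, to 0xC. In CTR, a change in C_i flips the same bit in P_i only; the keystream is unaffected. Decrypting the received ciphertext:
P0: T = 0x8, S = E(K, T) = 0x7; 0x7 ⊕ 0x7 = 0x0.
P1: T = 0x9, S = E(K, T) = 0x6; 0x7 ⊕ 0x6 = 0x1.
P2: T = 0xA, S = E(K, T) = 0x5; 0x1 ⊕ 0x5 = 0x4.
P3: T = 0xB, S = E(K, T) = 0x4; 0xF ⊕ 0x4 = 0xB.
P4: T = 0xC, S = E(K, T) = 0x3; 0xC ⊕ 0x3 = 0xF.
P5: T = 0xD, S = E(K, T) = 0x2; 0xA ⊕ 0x2 = 0x8.
Blocks that differ from the original plaintext: P4.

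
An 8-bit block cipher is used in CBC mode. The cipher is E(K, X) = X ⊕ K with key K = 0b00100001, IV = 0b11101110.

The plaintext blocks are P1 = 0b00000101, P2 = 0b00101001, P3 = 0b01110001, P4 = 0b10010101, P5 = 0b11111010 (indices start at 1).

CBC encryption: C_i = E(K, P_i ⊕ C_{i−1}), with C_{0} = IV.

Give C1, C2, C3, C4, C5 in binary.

C1: P1 ⊕ 0b11101110 = 0b11101011; E(K, 0b11101011) = 0b11001010.
C2: P2 ⊕ 0b11001010 = 0b11100011; E(K, 0b11100011) = 0b11000010.
C3: P3 ⊕ 0b11000010 = 0b10110011; E(K, 0b10110011) = 0b10010010.
C4: P4 ⊕ 0b10010010 = 0b00000111; E(K, 0b00000111) = 0b00100110.
C5: P5 ⊕ 0b00100110 = 0b11011100; E(K, 0b11011100) = 0b11111101.

C1 = 0b11001010, C2 = 0b11000010, C3 = 0b10010010, C4 = 0b00100110, C5 = 0b11111101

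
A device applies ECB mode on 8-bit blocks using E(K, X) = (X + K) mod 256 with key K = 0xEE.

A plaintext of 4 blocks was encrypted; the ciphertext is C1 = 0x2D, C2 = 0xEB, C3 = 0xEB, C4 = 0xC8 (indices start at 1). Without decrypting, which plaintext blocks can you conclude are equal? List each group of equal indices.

P2 = P3

ECB encrypts each block independently with the same key, so equal ciphertext blocks imply equal plaintext blocks.
C2 = C3 = 0xEB, so P2 = P3.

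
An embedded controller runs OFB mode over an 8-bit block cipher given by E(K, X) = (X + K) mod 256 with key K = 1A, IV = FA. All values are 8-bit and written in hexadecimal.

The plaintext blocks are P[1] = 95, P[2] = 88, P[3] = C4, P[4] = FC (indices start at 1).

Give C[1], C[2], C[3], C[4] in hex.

C[1] = 81, C[2] = A6, C[3] = 8C, C[4] = 9E

OFB encryption: S_i = E(K, S_{i−1}) with S_{0} = IV; C_i = P_i ⊕ S_i.
C[1]: S = E(K, FA) = 14; 95 ⊕ 14 = 81.
C[2]: S = E(K, 14) = 2E; 88 ⊕ 2E = A6.
C[3]: S = E(K, 2E) = 48; C4 ⊕ 48 = 8C.
C[4]: S = E(K, 48) = 62; FC ⊕ 62 = 9E.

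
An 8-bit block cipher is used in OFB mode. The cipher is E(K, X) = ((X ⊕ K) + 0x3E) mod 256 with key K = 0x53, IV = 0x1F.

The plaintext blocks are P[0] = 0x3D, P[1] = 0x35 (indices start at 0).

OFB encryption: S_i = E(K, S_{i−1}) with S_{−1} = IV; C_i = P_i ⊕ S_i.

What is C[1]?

C[1] = 0x22

C[0]: S = E(K, 0x1F) = 0x8A; 0x3D ⊕ 0x8A = 0xB7.
C[1]: S = E(K, 0x8A) = 0x17; 0x35 ⊕ 0x17 = 0x22.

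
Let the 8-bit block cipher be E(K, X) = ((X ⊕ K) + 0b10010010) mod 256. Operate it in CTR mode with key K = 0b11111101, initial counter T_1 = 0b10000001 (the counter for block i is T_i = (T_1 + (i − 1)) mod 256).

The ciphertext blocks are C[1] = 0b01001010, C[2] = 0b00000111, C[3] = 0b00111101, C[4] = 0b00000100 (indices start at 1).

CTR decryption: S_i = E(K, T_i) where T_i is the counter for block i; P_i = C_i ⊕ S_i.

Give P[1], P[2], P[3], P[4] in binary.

P[1]: T = 0b10000001, S = E(K, T) = 0b00001110; 0b01001010 ⊕ 0b00001110 = 0b01000100.
P[2]: T = 0b10000010, S = E(K, T) = 0b00010001; 0b00000111 ⊕ 0b00010001 = 0b00010110.
P[3]: T = 0b10000011, S = E(K, T) = 0b00010000; 0b00111101 ⊕ 0b00010000 = 0b00101101.
P[4]: T = 0b10000100, S = E(K, T) = 0b00001011; 0b00000100 ⊕ 0b00001011 = 0b00001111.

P[1] = 0b01000100, P[2] = 0b00010110, P[3] = 0b00101101, P[4] = 0b00001111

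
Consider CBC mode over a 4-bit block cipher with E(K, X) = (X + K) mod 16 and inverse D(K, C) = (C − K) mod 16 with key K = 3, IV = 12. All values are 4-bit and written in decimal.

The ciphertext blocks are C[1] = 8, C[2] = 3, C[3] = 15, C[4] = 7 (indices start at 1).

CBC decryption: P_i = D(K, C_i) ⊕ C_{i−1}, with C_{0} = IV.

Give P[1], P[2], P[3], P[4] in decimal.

P[1] = 9, P[2] = 8, P[3] = 15, P[4] = 11

P[1]: D(K, 8) = 5; 5 ⊕ 12 = 9.
P[2]: D(K, 3) = 0; 0 ⊕ 8 = 8.
P[3]: D(K, 15) = 12; 12 ⊕ 3 = 15.
P[4]: D(K, 7) = 4; 4 ⊕ 15 = 11.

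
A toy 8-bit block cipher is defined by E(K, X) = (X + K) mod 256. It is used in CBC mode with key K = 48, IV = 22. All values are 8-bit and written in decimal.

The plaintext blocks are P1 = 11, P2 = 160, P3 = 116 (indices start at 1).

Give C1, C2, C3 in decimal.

CBC encryption: C_i = E(K, P_i ⊕ C_{i−1}), with C_{0} = IV.
C1: P1 ⊕ 22 = 29; E(K, 29) = 77.
C2: P2 ⊕ 77 = 237; E(K, 237) = 29.
C3: P3 ⊕ 29 = 105; E(K, 105) = 153.

C1 = 77, C2 = 29, C3 = 153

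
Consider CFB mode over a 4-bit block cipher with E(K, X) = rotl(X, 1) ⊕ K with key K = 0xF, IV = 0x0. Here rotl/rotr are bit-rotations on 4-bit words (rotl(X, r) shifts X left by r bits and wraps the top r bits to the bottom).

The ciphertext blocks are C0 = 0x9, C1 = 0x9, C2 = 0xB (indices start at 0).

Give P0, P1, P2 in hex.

P0 = 0x6, P1 = 0x5, P2 = 0x7

CFB decryption: P_i = C_i ⊕ E(K, C_{i−1}), with C_{−1} = IV.
P0: E(K, 0x0) = 0xF; 0x9 ⊕ 0xF = 0x6.
P1: E(K, 0x9) = 0xC; 0x9 ⊕ 0xC = 0x5.
P2: E(K, 0x9) = 0xC; 0xB ⊕ 0xC = 0x7.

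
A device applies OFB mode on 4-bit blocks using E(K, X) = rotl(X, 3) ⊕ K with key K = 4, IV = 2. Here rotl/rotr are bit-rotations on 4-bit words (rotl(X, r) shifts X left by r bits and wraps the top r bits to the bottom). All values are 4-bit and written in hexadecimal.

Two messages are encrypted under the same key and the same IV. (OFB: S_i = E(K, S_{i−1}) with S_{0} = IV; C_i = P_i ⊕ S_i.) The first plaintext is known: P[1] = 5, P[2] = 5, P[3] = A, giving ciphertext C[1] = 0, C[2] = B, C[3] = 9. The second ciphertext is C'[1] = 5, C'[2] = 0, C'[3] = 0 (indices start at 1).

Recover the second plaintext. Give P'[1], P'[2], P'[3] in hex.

In OFB with a reused IV, both messages share the same keystream S_i, so C_i ⊕ C'_i = P_i ⊕ P'_i and thus P'_i = P_i ⊕ C_i ⊕ C'_i.
P'[1]: 5 ⊕ 0 ⊕ 5 = 0.
P'[2]: 5 ⊕ B ⊕ 0 = E.
P'[3]: A ⊕ 9 ⊕ 0 = 3.

P'[1] = 0, P'[2] = E, P'[3] = 3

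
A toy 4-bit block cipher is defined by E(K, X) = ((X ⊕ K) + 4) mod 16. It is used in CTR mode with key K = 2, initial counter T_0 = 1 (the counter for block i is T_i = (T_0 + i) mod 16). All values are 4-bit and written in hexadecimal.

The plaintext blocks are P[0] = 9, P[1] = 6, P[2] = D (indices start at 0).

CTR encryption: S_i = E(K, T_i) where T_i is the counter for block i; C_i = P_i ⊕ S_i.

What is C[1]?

C[0]: T = 1, S = E(K, T) = 7; 9 ⊕ 7 = E.
C[1]: T = 2, S = E(K, T) = 4; 6 ⊕ 4 = 2.

C[1] = 2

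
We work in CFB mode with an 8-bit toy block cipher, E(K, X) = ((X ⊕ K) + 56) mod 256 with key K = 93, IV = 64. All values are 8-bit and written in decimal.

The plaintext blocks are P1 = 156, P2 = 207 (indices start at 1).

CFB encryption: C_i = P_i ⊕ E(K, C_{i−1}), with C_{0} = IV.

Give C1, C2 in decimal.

C1 = 201, C2 = 3

C1: E(K, 64) = 85; 156 ⊕ 85 = 201.
C2: E(K, 201) = 204; 207 ⊕ 204 = 3.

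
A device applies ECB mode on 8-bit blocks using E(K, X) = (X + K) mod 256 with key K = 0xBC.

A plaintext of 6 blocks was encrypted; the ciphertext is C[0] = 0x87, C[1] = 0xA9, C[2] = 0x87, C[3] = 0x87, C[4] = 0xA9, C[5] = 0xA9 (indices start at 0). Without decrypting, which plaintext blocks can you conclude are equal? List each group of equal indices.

ECB encrypts each block independently with the same key, so equal ciphertext blocks imply equal plaintext blocks.
C[0] = C[2] = C[3] = 0x87, so P[0] = P[2] = P[3].
C[1] = C[4] = C[5] = 0xA9, so P[1] = P[4] = P[5].

P[0] = P[2] = P[3]; P[1] = P[4] = P[5]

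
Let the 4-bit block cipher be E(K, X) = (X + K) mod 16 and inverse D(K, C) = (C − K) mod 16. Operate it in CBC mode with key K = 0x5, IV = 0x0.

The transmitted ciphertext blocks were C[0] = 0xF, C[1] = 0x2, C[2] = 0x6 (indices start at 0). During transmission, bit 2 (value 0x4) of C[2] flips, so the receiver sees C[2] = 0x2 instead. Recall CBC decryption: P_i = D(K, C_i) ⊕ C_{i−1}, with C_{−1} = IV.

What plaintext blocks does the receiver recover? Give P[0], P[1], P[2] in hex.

Only C[2] changed, to 0x2. In CBC, a change in C_i garbles P_i and flips the same bit in P_{i+1}. Decrypting the received ciphertext:
P[0]: D(K, 0xF) = 0xA; 0xA ⊕ 0x0 = 0xA.
P[1]: D(K, 0x2) = 0xD; 0xD ⊕ 0xF = 0x2.
P[2]: D(K, 0x2) = 0xD; 0xD ⊕ 0x2 = 0xF.
Blocks that differ from the original plaintext: P[2].

P[0] = 0xA, P[1] = 0x2, P[2] = 0xF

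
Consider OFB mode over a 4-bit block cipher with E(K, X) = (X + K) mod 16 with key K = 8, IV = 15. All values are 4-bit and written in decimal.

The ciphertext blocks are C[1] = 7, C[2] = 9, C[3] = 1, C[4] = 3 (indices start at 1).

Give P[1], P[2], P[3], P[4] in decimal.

OFB decryption: S_i = E(K, S_{i−1}) with S_{0} = IV; P_i = C_i ⊕ S_i.
P[1]: S = E(K, 15) = 7; 7 ⊕ 7 = 0.
P[2]: S = E(K, 7) = 15; 9 ⊕ 15 = 6.
P[3]: S = E(K, 15) = 7; 1 ⊕ 7 = 6.
P[4]: S = E(K, 7) = 15; 3 ⊕ 15 = 12.

P[1] = 0, P[2] = 6, P[3] = 6, P[4] = 12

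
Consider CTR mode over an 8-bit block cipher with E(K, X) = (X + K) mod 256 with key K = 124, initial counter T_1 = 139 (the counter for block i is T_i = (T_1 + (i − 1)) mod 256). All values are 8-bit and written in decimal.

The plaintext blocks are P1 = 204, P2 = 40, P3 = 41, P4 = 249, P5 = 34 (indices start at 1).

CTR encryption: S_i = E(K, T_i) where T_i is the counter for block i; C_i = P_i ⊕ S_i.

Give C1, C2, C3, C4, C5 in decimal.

C1: T = 139, S = E(K, T) = 7; 204 ⊕ 7 = 203.
C2: T = 140, S = E(K, T) = 8; 40 ⊕ 8 = 32.
C3: T = 141, S = E(K, T) = 9; 41 ⊕ 9 = 32.
C4: T = 142, S = E(K, T) = 10; 249 ⊕ 10 = 243.
C5: T = 143, S = E(K, T) = 11; 34 ⊕ 11 = 41.

C1 = 203, C2 = 32, C3 = 32, C4 = 243, C5 = 41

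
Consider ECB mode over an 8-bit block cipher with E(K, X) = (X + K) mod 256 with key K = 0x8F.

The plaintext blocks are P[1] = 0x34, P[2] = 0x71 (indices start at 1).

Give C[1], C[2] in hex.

ECB encryption: C_i = E(K, P_i).
C[1]: E(K, 0x34) = 0xC3.
C[2]: E(K, 0x71) = 0x00.

C[1] = 0xC3, C[2] = 0x00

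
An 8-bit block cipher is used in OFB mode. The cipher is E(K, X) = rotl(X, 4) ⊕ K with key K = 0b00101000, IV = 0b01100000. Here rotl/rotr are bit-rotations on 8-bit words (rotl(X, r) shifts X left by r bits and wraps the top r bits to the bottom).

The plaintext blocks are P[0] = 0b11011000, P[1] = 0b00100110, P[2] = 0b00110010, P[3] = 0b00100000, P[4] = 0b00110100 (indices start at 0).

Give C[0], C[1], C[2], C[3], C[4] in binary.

C[0] = 0b11110110, C[1] = 0b11101100, C[2] = 0b10110110, C[3] = 0b01000000, C[4] = 0b00011010

OFB encryption: S_i = E(K, S_{i−1}) with S_{−1} = IV; C_i = P_i ⊕ S_i.
C[0]: S = E(K, 0b01100000) = 0b00101110; 0b11011000 ⊕ 0b00101110 = 0b11110110.
C[1]: S = E(K, 0b00101110) = 0b11001010; 0b00100110 ⊕ 0b11001010 = 0b11101100.
C[2]: S = E(K, 0b11001010) = 0b10000100; 0b00110010 ⊕ 0b10000100 = 0b10110110.
C[3]: S = E(K, 0b10000100) = 0b01100000; 0b00100000 ⊕ 0b01100000 = 0b01000000.
C[4]: S = E(K, 0b01100000) = 0b00101110; 0b00110100 ⊕ 0b00101110 = 0b00011010.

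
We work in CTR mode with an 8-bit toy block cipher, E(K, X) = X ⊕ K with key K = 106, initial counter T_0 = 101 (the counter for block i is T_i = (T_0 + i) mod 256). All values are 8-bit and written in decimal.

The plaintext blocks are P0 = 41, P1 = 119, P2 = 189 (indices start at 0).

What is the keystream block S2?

CTR encryption: S_i = E(K, T_i) where T_i is the counter for block i; C_i = P_i ⊕ S_i.
C0: T = 101, S = E(K, T) = 15; 41 ⊕ 15 = 38.
C1: T = 102, S = E(K, T) = 12; 119 ⊕ 12 = 123.
C2: T = 103, S = E(K, T) = 13; 189 ⊕ 13 = 176.
So S2 = 13.

13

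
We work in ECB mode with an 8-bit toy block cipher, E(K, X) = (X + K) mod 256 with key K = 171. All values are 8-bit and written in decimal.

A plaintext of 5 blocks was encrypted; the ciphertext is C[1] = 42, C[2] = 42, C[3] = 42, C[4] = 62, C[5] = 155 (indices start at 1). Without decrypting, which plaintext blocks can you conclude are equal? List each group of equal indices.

P[1] = P[2] = P[3]

ECB encrypts each block independently with the same key, so equal ciphertext blocks imply equal plaintext blocks.
C[1] = C[2] = C[3] = 42, so P[1] = P[2] = P[3].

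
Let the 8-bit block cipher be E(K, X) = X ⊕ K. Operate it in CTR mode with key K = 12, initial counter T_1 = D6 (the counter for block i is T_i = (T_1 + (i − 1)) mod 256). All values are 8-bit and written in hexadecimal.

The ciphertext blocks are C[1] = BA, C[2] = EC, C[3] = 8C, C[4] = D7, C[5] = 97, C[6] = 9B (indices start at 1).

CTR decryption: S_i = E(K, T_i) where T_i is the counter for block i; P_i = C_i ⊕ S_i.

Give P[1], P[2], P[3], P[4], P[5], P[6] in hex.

P[1] = 7E, P[2] = 29, P[3] = 46, P[4] = 1C, P[5] = 5F, P[6] = 52

P[1]: T = D6, S = E(K, T) = C4; BA ⊕ C4 = 7E.
P[2]: T = D7, S = E(K, T) = C5; EC ⊕ C5 = 29.
P[3]: T = D8, S = E(K, T) = CA; 8C ⊕ CA = 46.
P[4]: T = D9, S = E(K, T) = CB; D7 ⊕ CB = 1C.
P[5]: T = DA, S = E(K, T) = C8; 97 ⊕ C8 = 5F.
P[6]: T = DB, S = E(K, T) = C9; 9B ⊕ C9 = 52.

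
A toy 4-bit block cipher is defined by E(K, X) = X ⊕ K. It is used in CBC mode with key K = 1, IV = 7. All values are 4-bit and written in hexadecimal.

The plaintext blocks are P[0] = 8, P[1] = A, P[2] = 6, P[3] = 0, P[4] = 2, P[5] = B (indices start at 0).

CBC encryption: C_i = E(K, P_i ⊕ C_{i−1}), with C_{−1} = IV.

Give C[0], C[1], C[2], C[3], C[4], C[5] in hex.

C[0] = E, C[1] = 5, C[2] = 2, C[3] = 3, C[4] = 0, C[5] = A

C[0]: P[0] ⊕ 7 = F; E(K, F) = E.
C[1]: P[1] ⊕ E = 4; E(K, 4) = 5.
C[2]: P[2] ⊕ 5 = 3; E(K, 3) = 2.
C[3]: P[3] ⊕ 2 = 2; E(K, 2) = 3.
C[4]: P[4] ⊕ 3 = 1; E(K, 1) = 0.
C[5]: P[5] ⊕ 0 = B; E(K, B) = A.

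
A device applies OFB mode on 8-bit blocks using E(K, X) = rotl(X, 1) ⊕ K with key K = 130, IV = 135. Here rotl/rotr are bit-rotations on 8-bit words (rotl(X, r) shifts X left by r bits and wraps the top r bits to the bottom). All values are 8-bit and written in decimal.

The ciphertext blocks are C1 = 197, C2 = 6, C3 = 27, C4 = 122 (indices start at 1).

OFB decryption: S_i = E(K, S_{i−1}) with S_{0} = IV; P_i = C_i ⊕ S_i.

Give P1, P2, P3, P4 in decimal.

P1 = 72, P2 = 159, P3 = 170, P4 = 155

P1: S = E(K, 135) = 141; 197 ⊕ 141 = 72.
P2: S = E(K, 141) = 153; 6 ⊕ 153 = 159.
P3: S = E(K, 153) = 177; 27 ⊕ 177 = 170.
P4: S = E(K, 177) = 225; 122 ⊕ 225 = 155.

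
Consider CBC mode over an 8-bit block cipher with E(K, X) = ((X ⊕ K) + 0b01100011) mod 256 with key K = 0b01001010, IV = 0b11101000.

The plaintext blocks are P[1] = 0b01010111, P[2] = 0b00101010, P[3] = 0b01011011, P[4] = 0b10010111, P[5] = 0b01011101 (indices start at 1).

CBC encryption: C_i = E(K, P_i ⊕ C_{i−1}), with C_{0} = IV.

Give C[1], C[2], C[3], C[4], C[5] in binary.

C[1]: P[1] ⊕ 0b11101000 = 0b10111111; E(K, 0b10111111) = 0b01011000.
C[2]: P[2] ⊕ 0b01011000 = 0b01110010; E(K, 0b01110010) = 0b10011011.
C[3]: P[3] ⊕ 0b10011011 = 0b11000000; E(K, 0b11000000) = 0b11101101.
C[4]: P[4] ⊕ 0b11101101 = 0b01111010; E(K, 0b01111010) = 0b10010011.
C[5]: P[5] ⊕ 0b10010011 = 0b11001110; E(K, 0b11001110) = 0b11100111.

C[1] = 0b01011000, C[2] = 0b10011011, C[3] = 0b11101101, C[4] = 0b10010011, C[5] = 0b11100111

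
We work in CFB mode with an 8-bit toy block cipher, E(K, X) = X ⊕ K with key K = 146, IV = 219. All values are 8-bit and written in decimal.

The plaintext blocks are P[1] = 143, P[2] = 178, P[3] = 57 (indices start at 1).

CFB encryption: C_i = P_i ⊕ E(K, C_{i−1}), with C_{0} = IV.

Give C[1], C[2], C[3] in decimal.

C[1] = 198, C[2] = 230, C[3] = 77

C[1]: E(K, 219) = 73; 143 ⊕ 73 = 198.
C[2]: E(K, 198) = 84; 178 ⊕ 84 = 230.
C[3]: E(K, 230) = 116; 57 ⊕ 116 = 77.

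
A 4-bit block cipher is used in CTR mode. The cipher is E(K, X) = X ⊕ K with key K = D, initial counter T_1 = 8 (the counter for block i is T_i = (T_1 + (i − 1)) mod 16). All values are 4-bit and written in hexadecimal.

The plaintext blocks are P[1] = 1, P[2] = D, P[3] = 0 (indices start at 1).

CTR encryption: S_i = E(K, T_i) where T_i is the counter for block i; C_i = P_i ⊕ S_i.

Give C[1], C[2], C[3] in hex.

C[1]: T = 8, S = E(K, T) = 5; 1 ⊕ 5 = 4.
C[2]: T = 9, S = E(K, T) = 4; D ⊕ 4 = 9.
C[3]: T = A, S = E(K, T) = 7; 0 ⊕ 7 = 7.

C[1] = 4, C[2] = 9, C[3] = 7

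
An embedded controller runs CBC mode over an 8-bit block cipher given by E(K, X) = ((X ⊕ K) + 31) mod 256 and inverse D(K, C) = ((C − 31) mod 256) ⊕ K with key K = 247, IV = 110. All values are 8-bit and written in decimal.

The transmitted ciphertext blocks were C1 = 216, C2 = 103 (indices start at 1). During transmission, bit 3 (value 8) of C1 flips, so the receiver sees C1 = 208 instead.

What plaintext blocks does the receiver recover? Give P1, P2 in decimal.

CBC decryption: P_i = D(K, C_i) ⊕ C_{i−1}, with C_{0} = IV.
Only C1 changed, to 208. In CBC, a change in C_i garbles P_i and flips the same bit in P_{i+1}. Decrypting the received ciphertext:
P1: D(K, 208) = 70; 70 ⊕ 110 = 40.
P2: D(K, 103) = 191; 191 ⊕ 208 = 111.
Blocks that differ from the original plaintext: P1, P2.

P1 = 40, P2 = 111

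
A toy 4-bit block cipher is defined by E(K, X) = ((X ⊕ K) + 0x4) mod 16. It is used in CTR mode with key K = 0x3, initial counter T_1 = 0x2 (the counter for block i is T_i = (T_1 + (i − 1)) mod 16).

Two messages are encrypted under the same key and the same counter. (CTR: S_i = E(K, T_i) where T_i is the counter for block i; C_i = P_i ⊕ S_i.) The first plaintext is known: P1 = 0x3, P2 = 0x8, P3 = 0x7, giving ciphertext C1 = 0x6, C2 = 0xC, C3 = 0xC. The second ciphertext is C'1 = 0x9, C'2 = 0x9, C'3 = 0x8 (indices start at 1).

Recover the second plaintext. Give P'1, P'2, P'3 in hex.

P'1 = 0xC, P'2 = 0xD, P'3 = 0x3

In CTR with a reused counter, both messages share the same keystream S_i, so C_i ⊕ C'_i = P_i ⊕ P'_i and thus P'_i = P_i ⊕ C_i ⊕ C'_i.
P'1: 0x3 ⊕ 0x6 ⊕ 0x9 = 0xC.
P'2: 0x8 ⊕ 0xC ⊕ 0x9 = 0xD.
P'3: 0x7 ⊕ 0xC ⊕ 0x8 = 0x3.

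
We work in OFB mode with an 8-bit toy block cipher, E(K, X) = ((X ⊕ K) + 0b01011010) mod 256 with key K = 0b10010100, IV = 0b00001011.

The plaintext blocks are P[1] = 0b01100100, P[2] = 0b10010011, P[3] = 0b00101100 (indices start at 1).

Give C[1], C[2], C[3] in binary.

OFB encryption: S_i = E(K, S_{i−1}) with S_{0} = IV; C_i = P_i ⊕ S_i.
C[1]: S = E(K, 0b00001011) = 0b11111001; 0b01100100 ⊕ 0b11111001 = 0b10011101.
C[2]: S = E(K, 0b11111001) = 0b11000111; 0b10010011 ⊕ 0b11000111 = 0b01010100.
C[3]: S = E(K, 0b11000111) = 0b10101101; 0b00101100 ⊕ 0b10101101 = 0b10000001.

C[1] = 0b10011101, C[2] = 0b01010100, C[3] = 0b10000001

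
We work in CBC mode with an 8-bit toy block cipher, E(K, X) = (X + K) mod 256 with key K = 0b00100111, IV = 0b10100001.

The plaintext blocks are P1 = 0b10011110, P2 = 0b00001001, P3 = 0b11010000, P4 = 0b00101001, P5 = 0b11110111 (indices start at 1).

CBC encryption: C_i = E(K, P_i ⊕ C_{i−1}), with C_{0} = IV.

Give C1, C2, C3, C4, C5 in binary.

C1 = 0b01100110, C2 = 0b10010110, C3 = 0b01101101, C4 = 0b01101011, C5 = 0b11000011

C1: P1 ⊕ 0b10100001 = 0b00111111; E(K, 0b00111111) = 0b01100110.
C2: P2 ⊕ 0b01100110 = 0b01101111; E(K, 0b01101111) = 0b10010110.
C3: P3 ⊕ 0b10010110 = 0b01000110; E(K, 0b01000110) = 0b01101101.
C4: P4 ⊕ 0b01101101 = 0b01000100; E(K, 0b01000100) = 0b01101011.
C5: P5 ⊕ 0b01101011 = 0b10011100; E(K, 0b10011100) = 0b11000011.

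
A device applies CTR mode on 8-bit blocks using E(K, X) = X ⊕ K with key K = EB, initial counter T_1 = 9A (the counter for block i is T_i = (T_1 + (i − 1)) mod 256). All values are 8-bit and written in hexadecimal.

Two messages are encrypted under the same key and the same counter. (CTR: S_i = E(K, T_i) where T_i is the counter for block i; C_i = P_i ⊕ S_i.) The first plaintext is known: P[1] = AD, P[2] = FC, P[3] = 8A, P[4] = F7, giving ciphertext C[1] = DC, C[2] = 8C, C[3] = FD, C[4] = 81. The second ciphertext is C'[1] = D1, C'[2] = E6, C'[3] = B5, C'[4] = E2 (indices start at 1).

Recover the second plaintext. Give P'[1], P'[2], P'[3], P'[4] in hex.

P'[1] = A0, P'[2] = 96, P'[3] = C2, P'[4] = 94

In CTR with a reused counter, both messages share the same keystream S_i, so C_i ⊕ C'_i = P_i ⊕ P'_i and thus P'_i = P_i ⊕ C_i ⊕ C'_i.
P'[1]: AD ⊕ DC ⊕ D1 = A0.
P'[2]: FC ⊕ 8C ⊕ E6 = 96.
P'[3]: 8A ⊕ FD ⊕ B5 = C2.
P'[4]: F7 ⊕ 81 ⊕ E2 = 94.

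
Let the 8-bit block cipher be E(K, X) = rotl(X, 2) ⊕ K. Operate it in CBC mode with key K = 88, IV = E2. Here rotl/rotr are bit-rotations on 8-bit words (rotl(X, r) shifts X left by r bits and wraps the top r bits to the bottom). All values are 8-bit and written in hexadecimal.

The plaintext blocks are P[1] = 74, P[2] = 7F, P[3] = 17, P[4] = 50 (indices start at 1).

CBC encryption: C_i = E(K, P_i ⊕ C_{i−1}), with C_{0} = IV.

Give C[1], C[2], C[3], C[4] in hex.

C[1]: P[1] ⊕ E2 = 96; E(K, 96) = D2.
C[2]: P[2] ⊕ D2 = AD; E(K, AD) = 3E.
C[3]: P[3] ⊕ 3E = 29; E(K, 29) = 2C.
C[4]: P[4] ⊕ 2C = 7C; E(K, 7C) = 79.

C[1] = D2, C[2] = 3E, C[3] = 2C, C[4] = 79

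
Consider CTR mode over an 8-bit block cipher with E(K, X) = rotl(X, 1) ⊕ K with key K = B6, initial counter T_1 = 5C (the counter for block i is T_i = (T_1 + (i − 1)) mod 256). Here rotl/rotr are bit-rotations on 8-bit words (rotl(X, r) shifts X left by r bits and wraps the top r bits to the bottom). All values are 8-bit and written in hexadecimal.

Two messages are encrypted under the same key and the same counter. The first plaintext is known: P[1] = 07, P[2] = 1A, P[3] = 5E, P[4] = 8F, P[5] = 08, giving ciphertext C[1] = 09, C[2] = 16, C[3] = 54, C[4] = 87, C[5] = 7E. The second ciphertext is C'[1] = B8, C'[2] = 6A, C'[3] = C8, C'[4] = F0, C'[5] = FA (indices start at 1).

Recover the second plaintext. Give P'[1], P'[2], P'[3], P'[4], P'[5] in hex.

P'[1] = B6, P'[2] = 66, P'[3] = C2, P'[4] = F8, P'[5] = 8C

In CTR with a reused counter, both messages share the same keystream S_i, so C_i ⊕ C'_i = P_i ⊕ P'_i and thus P'_i = P_i ⊕ C_i ⊕ C'_i.
P'[1]: 07 ⊕ 09 ⊕ B8 = B6.
P'[2]: 1A ⊕ 16 ⊕ 6A = 66.
P'[3]: 5E ⊕ 54 ⊕ C8 = C2.
P'[4]: 8F ⊕ 87 ⊕ F0 = F8.
P'[5]: 08 ⊕ 7E ⊕ FA = 8C.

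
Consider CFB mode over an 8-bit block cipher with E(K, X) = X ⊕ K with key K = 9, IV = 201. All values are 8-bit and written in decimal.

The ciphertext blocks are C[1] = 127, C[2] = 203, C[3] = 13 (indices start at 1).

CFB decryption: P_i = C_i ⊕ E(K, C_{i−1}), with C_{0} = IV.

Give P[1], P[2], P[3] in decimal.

P[1]: E(K, 201) = 192; 127 ⊕ 192 = 191.
P[2]: E(K, 127) = 118; 203 ⊕ 118 = 189.
P[3]: E(K, 203) = 194; 13 ⊕ 194 = 207.

P[1] = 191, P[2] = 189, P[3] = 207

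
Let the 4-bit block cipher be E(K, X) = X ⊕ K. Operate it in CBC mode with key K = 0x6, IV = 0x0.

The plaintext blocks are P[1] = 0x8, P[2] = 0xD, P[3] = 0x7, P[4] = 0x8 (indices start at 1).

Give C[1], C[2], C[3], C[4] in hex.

CBC encryption: C_i = E(K, P_i ⊕ C_{i−1}), with C_{0} = IV.
C[1]: P[1] ⊕ 0x0 = 0x8; E(K, 0x8) = 0xE.
C[2]: P[2] ⊕ 0xE = 0x3; E(K, 0x3) = 0x5.
C[3]: P[3] ⊕ 0x5 = 0x2; E(K, 0x2) = 0x4.
C[4]: P[4] ⊕ 0x4 = 0xC; E(K, 0xC) = 0xA.

C[1] = 0xE, C[2] = 0x5, C[3] = 0x4, C[4] = 0xA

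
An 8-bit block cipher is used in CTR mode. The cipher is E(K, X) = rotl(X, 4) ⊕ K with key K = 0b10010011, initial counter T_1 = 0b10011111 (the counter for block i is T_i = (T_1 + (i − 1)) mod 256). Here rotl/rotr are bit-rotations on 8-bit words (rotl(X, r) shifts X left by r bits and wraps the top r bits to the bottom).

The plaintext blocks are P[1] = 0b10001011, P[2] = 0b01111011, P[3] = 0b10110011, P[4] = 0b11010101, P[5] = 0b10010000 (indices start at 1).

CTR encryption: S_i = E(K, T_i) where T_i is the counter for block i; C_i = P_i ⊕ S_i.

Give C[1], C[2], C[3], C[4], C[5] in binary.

C[1] = 0b11100001, C[2] = 0b11100010, C[3] = 0b00111010, C[4] = 0b01101100, C[5] = 0b00111001

C[1]: T = 0b10011111, S = E(K, T) = 0b01101010; 0b10001011 ⊕ 0b01101010 = 0b11100001.
C[2]: T = 0b10100000, S = E(K, T) = 0b10011001; 0b01111011 ⊕ 0b10011001 = 0b11100010.
C[3]: T = 0b10100001, S = E(K, T) = 0b10001001; 0b10110011 ⊕ 0b10001001 = 0b00111010.
C[4]: T = 0b10100010, S = E(K, T) = 0b10111001; 0b11010101 ⊕ 0b10111001 = 0b01101100.
C[5]: T = 0b10100011, S = E(K, T) = 0b10101001; 0b10010000 ⊕ 0b10101001 = 0b00111001.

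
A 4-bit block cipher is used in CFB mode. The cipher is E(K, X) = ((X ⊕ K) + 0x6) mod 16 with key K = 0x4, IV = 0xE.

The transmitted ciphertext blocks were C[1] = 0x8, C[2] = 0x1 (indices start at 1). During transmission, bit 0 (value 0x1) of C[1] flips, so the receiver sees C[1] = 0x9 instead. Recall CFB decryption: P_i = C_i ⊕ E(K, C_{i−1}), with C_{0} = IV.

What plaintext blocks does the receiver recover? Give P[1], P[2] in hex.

Only C[1] changed, to 0x9. In CFB, a change in C_i flips the same bit in P_i and garbles P_{i+1}. Decrypting the received ciphertext:
P[1]: E(K, 0xE) = 0x0; 0x9 ⊕ 0x0 = 0x9.
P[2]: E(K, 0x9) = 0x3; 0x1 ⊕ 0x3 = 0x2.
Blocks that differ from the original plaintext: P[1], P[2].

P[1] = 0x9, P[2] = 0x2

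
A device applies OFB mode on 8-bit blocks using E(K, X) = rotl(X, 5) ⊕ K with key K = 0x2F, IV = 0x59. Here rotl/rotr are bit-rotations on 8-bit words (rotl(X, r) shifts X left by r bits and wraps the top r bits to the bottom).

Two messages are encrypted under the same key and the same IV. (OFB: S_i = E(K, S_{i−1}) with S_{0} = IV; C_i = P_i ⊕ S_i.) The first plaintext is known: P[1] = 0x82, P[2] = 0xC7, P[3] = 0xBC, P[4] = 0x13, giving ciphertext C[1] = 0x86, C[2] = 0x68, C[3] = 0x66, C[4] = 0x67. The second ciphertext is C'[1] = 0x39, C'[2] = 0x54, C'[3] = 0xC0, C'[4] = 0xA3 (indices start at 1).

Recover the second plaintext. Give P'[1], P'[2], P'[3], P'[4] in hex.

P'[1] = 0x3D, P'[2] = 0xFB, P'[3] = 0x1A, P'[4] = 0xD7

In OFB with a reused IV, both messages share the same keystream S_i, so C_i ⊕ C'_i = P_i ⊕ P'_i and thus P'_i = P_i ⊕ C_i ⊕ C'_i.
P'[1]: 0x82 ⊕ 0x86 ⊕ 0x39 = 0x3D.
P'[2]: 0xC7 ⊕ 0x68 ⊕ 0x54 = 0xFB.
P'[3]: 0xBC ⊕ 0x66 ⊕ 0xC0 = 0x1A.
P'[4]: 0x13 ⊕ 0x67 ⊕ 0xA3 = 0xD7.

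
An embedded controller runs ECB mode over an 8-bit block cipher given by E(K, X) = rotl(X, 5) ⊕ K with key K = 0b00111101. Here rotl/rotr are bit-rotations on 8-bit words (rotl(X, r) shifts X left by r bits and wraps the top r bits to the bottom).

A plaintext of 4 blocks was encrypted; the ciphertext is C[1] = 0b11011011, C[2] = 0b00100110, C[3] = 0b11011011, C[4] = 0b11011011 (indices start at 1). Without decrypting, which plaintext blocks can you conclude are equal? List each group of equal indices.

P[1] = P[3] = P[4]

ECB encrypts each block independently with the same key, so equal ciphertext blocks imply equal plaintext blocks.
C[1] = C[3] = C[4] = 0b11011011, so P[1] = P[3] = P[4].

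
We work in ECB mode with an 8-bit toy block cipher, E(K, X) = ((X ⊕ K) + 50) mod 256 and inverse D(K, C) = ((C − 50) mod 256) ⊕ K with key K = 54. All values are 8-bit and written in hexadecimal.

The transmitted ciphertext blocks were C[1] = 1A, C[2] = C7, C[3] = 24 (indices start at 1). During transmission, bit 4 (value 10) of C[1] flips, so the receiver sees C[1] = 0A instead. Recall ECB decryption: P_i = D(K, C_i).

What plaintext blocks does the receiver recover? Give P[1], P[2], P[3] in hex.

P[1] = EE, P[2] = 23, P[3] = 80

Only C[1] changed, to 0A. In ECB, a change in C_i affects only P_i. Decrypting the received ciphertext:
P[1]: D(K, 0A) = EE.
P[2]: D(K, C7) = 23.
P[3]: D(K, 24) = 80.
Blocks that differ from the original plaintext: P[1].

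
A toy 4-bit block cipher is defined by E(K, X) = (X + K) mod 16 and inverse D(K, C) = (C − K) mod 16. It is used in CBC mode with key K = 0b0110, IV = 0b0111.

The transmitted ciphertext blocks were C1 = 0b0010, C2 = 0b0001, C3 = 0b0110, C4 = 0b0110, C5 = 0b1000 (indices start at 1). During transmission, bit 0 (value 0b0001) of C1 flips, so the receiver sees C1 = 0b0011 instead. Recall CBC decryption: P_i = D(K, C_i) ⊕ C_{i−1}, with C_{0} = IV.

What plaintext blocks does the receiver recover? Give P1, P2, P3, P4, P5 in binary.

P1 = 0b1010, P2 = 0b1000, P3 = 0b0001, P4 = 0b0110, P5 = 0b0100

Only C1 changed, to 0b0011. In CBC, a change in C_i garbles P_i and flips the same bit in P_{i+1}. Decrypting the received ciphertext:
P1: D(K, 0b0011) = 0b1101; 0b1101 ⊕ 0b0111 = 0b1010.
P2: D(K, 0b0001) = 0b1011; 0b1011 ⊕ 0b0011 = 0b1000.
P3: D(K, 0b0110) = 0b0000; 0b0000 ⊕ 0b0001 = 0b0001.
P4: D(K, 0b0110) = 0b0000; 0b0000 ⊕ 0b0110 = 0b0110.
P5: D(K, 0b1000) = 0b0010; 0b0010 ⊕ 0b0110 = 0b0100.
Blocks that differ from the original plaintext: P1, P2.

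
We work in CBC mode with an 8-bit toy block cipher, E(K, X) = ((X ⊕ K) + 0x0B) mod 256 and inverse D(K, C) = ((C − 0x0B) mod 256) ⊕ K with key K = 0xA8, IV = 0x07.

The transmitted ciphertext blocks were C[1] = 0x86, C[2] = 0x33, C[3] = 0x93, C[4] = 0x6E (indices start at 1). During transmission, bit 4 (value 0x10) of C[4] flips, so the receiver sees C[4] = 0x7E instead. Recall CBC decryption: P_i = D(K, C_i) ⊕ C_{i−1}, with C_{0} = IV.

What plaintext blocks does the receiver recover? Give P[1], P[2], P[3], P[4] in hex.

P[1] = 0xD4, P[2] = 0x06, P[3] = 0x13, P[4] = 0x48

Only C[4] changed, to 0x7E. In CBC, a change in C_i garbles P_i and flips the same bit in P_{i+1}. Decrypting the received ciphertext:
P[1]: D(K, 0x86) = 0xD3; 0xD3 ⊕ 0x07 = 0xD4.
P[2]: D(K, 0x33) = 0x80; 0x80 ⊕ 0x86 = 0x06.
P[3]: D(K, 0x93) = 0x20; 0x20 ⊕ 0x33 = 0x13.
P[4]: D(K, 0x7E) = 0xDB; 0xDB ⊕ 0x93 = 0x48.
Blocks that differ from the original plaintext: P[4].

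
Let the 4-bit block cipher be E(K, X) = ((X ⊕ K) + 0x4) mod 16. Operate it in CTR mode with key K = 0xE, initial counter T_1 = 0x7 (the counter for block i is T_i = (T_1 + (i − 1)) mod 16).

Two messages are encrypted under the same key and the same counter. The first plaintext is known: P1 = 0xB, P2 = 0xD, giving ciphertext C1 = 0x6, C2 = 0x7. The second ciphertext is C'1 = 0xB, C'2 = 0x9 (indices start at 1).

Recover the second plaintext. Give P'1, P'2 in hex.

In CTR with a reused counter, both messages share the same keystream S_i, so C_i ⊕ C'_i = P_i ⊕ P'_i and thus P'_i = P_i ⊕ C_i ⊕ C'_i.
P'1: 0xB ⊕ 0x6 ⊕ 0xB = 0x6.
P'2: 0xD ⊕ 0x7 ⊕ 0x9 = 0x3.

P'1 = 0x6, P'2 = 0x3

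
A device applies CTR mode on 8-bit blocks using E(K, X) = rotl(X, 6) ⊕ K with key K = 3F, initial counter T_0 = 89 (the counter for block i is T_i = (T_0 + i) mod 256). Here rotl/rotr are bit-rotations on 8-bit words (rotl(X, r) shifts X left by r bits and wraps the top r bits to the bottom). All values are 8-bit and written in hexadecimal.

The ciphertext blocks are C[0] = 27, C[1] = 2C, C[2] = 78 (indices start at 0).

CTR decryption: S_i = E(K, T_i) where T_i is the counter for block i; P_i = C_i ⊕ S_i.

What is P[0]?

P[0]: T = 89, S = E(K, T) = 5D; 27 ⊕ 5D = 7A.

P[0] = 7A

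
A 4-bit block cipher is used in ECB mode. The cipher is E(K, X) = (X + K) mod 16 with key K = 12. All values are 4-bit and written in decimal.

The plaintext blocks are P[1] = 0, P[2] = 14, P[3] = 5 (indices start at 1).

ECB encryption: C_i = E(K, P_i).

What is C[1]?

C[1]: E(K, 0) = 12.

C[1] = 12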